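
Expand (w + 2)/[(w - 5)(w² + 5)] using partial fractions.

At w=5: α = (1·5 + 2)/(5² + 5) = 7/30. β = -α = -7/30, γ = 1 - 5·α = -1/6
Result: (7/30)/(w - 5) - ((7/30)w + 1/6)/(w² + 5)


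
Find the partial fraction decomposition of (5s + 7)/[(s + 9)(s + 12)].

At s=-9: P = (5·(-9) + 7)/(-9 + 12) = -38/3. At s=-12: Q = (5·(-12) + 7)/(-12 + 9) = 53/3
Result: (-38/3)/(s + 9) + (53/3)/(s + 12)


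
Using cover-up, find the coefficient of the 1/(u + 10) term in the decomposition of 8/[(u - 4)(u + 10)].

Cover (u + 10), set u=-10: 8/((u - 4) at u=-10) = 8/(-14) = -4/7


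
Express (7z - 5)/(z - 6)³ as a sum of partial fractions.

(7z - 5) = α(z - 6)² + β(z - 6) + γ. At z = 6: γ = 7·6 - 5 = 37. Coefficients: α = 0, β = 7
Result: 7/(z - 6)² + 37/(z - 6)³


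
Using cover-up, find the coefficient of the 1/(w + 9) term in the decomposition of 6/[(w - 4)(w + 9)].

Cover (w + 9), set w=-9: 6/((w - 4) at w=-9) = 6/(-13) = -6/13


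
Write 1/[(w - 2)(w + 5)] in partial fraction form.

1/(w - 2)(w + 5) = P/(w - 2) + Q/(w + 5). P = 1/(2 + 5) = 1/7, Q = 1/(-5 - 2) = -1/7
Result: (1/7)/(w - 2) - (1/7)/(w + 5)


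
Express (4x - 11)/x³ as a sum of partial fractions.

(4x - 11) = αx² + βx + γ. At x = 0: γ = 4·0 - 11 = -11. Coefficients: α = 0, β = 4
Result: 4/x² - 11/x³


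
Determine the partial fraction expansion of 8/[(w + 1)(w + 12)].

8/(w + 1)(w + 12) = α/(w + 1) + β/(w + 12). α = 8/(-1 + 12) = 8/11, β = 8/(-12 + 1) = -8/11
Result: (8/11)/(w + 1) - (8/11)/(w + 12)


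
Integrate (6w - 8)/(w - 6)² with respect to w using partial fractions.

Decompose: A = 6, B = 6·6 - 8 = 28, so (6w - 8)/(w - 6)² = 6/(w - 6) + 28/(w - 6)². Integrate: ∫ A/(w - 6) dw = 6 ln|(w - 6)|; ∫ B/(w - 6)² dw = -28/(w - 6). Sum: 6 ln|(w - 6)| - 28/(w - 6) + C


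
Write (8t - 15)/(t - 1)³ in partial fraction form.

(8t - 15) = P(t - 1)² + Q(t - 1) + R. At t = 1: R = 8·1 - 15 = -7. Coefficients: P = 0, Q = 8
Result: 8/(t - 1)² - 7/(t - 1)³


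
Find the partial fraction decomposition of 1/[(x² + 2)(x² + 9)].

Coefficient matching gives A = C = 0, B = 1/(9-2) = 1/7, D = -B = -1/7
Result: (1/7)/(x² + 2) - (1/7)/(x² + 9)


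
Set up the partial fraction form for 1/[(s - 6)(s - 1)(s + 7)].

Three distinct linear factors: α/(s - 6) + β/(s - 1) + γ/(s + 7)


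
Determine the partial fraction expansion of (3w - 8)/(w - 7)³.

(3w - 8) = α(w - 7)² + β(w - 7) + γ. At w = 7: γ = 3·7 - 8 = 13. Coefficients: α = 0, β = 3
Result: 3/(w - 7)² + 13/(w - 7)³


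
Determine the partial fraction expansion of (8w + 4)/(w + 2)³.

(8w + 4) = α(w + 2)² + β(w + 2) + γ. At w = -2: γ = 8·(-2) + 4 = -12. Coefficients: α = 0, β = 8
Result: 8/(w + 2)² - 12/(w + 2)³


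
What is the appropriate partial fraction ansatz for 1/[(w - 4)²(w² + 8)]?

Repeated linear + quadratic: P/(w - 4) + Q/(w - 4)² + (Rw + S)/(w² + 8)


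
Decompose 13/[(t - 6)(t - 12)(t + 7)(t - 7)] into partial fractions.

Using Heaviside cover-up: (1/6)/(t - 6) + (13/570)/(t - 12) - (1/266)/(t + 7) - (13/70)/(t - 7)


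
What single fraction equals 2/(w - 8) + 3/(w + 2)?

Common denominator (w - 8)(w + 2). Numerator: 2(w + 2) + 3(w - 8) = (2w + 4) + (3w - 24) = 5w - 20
Result: (5w - 20)/[(w - 8)(w + 2)]


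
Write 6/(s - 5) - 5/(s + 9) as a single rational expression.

Common denominator (s - 5)(s + 9). Numerator: 6(s + 9) - 5(s - 5) = (6s + 54) - (5s - 25) = s + 79
Result: (s + 79)/[(s - 5)(s + 9)]


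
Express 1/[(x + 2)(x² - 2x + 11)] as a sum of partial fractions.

Cover-up at x = -2: A = 1/((-2)² - 2·(-2) + 11) = 1/19. Then B = -A = -1/19, C = -A·(-2 - 2) = 4/19
Result: (1/19)/(x + 2) - ((1/19)x - 4/19)/(x² - 2x + 11)


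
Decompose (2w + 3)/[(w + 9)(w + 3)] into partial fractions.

At w=-9: α = (2·(-9) + 3)/(-9 + 3) = 5/2. At w=-3: β = (2·(-3) + 3)/(-3 + 9) = -1/2
Result: (5/2)/(w + 9) - (1/2)/(w + 3)


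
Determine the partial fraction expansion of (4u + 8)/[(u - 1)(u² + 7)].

At u=1: A = (4·1 + 8)/(1² + 7) = 3/2. B = -A = -3/2, C = 4 - 1·A = 5/2
Result: (3/2)/(u - 1) - ((3/2)u - 5/2)/(u² + 7)


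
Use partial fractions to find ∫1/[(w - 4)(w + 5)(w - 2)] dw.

Cover-up: A = 1/18, B = 1/63, C = -1/14. Decomposition: (1/18)/(w - 4) + (1/63)/(w + 5) - (1/14)/(w - 2). Integrate each term: (1/18) ln|(w - 4)| + (1/63) ln|(w + 5)| - (1/14) ln|(w - 2)| + C


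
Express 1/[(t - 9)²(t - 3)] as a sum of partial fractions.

Cover-up at t=3: C = 1/(3 - 9)² = 1/36. Cover-up at t=9: B = 1/(9 - 3) = 1/6. Comparing t² coeff: A = -C = -1/36
Result: (-1/36)/(t - 9) + (1/6)/(t - 9)² + (1/36)/(t - 3)


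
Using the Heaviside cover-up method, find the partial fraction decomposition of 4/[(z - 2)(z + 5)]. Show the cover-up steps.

Cover (z - 2): set z=2, get P = 4/(2 + 5) = 4/7. Cover (z + 5): set z=-5, get Q = 4/(-5 - 2) = -4/7.
Result: (4/7)/(z - 2) - (4/7)/(z + 5)


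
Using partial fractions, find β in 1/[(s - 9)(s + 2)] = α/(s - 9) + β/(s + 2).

Cover-up at s = -2: β = 1/(-2 - 9) = -1/11


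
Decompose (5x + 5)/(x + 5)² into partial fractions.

(5x + 5) = A(x + 5) + B. At x = -5: B = 5·(-5) + 5 = -20. Coeff of x: A = 5
Result: 5/(x + 5) - 20/(x + 5)²


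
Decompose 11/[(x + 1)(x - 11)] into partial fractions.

11/(x + 1)(x - 11) = α/(x + 1) + β/(x - 11). α = 11/(-1 - 11) = -11/12, β = 11/(11 + 1) = 11/12
Result: (-11/12)/(x + 1) + (11/12)/(x - 11)


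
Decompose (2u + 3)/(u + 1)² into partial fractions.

(2u + 3) = A(u + 1) + B. At u = -1: B = 2·(-1) + 3 = 1. Coeff of u: A = 2
Result: 2/(u + 1) + 1/(u + 1)²


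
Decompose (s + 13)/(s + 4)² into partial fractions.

(s + 13) = P(s + 4) + Q. At s = -4: Q = 1·(-4) + 13 = 9. Coeff of s: P = 1
Result: 1/(s + 4) + 9/(s + 4)²


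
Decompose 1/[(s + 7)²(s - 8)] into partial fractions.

Cover-up at s=8: R = 1/(8 + 7)² = 1/225. Cover-up at s=-7: Q = 1/(-7 - 8) = -1/15. Comparing s² coeff: P = -R = -1/225
Result: (-1/225)/(s + 7) - (1/15)/(s + 7)² + (1/225)/(s - 8)


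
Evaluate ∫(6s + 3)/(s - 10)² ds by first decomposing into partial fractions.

Decompose: α = 6, β = 6·10 + 3 = 63, so (6s + 3)/(s - 10)² = 6/(s - 10) + 63/(s - 10)². Integrate: ∫ α/(s - 10) ds = 6 ln|(s - 10)|; ∫ β/(s - 10)² ds = -63/(s - 10). Sum: 6 ln|(s - 10)| - 63/(s - 10) + C


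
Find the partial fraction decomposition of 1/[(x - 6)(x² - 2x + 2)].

Cover-up at x = 6: A = 1/(6² - 2·6 + 2) = 1/26. Then B = -A = -1/26, C = -A·(-2 + 6) = -2/13
Result: (1/26)/(x - 6) - ((1/26)x + 2/13)/(x² - 2x + 2)


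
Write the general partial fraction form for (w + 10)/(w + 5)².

Repeated linear factor: A/(w + 5) + B/(w + 5)²


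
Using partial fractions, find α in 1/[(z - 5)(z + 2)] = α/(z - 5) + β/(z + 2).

Cover-up at z = 5: α = 1/(5 + 2) = 1/7


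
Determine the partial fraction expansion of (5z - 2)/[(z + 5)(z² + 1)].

At z=-5: α = (5·(-5) - 2)/((-5)² + 1) = -27/26. β = -α = 27/26, γ = 5 - (-5)·α = -5/26
Result: (-27/26)/(z + 5) + ((27/26)z - 5/26)/(z² + 1)


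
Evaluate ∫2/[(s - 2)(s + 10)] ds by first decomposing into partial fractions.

Decompose: 2/[(s - 2)(s + 10)] = (1/6)/(s - 2) - (1/6)/(s + 10). Integrate each term: (1/6) ln|(s - 2)| - (1/6) ln|(s + 10)| + C


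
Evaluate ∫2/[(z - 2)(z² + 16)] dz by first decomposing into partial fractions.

Cover-up at z=2: A = 2/(2²+16) = 1/10. Coeff matching: B = -1/10, C = -1/5. Decomposition: (1/10)/(z - 2) - ((1/10)z + 1/5)/(z² + 16). Integrate: linear → ln, quadratic → (1/2)ln + arctan: (1/10) ln|(z - 2)| - (1/20) ln(z² + 16) - (1/20) arctan(z/4) + C


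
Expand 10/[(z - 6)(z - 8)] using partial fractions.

10/(z - 6)(z - 8) = A/(z - 6) + B/(z - 8). A = 10/(6 - 8) = -5, B = 10/(8 - 6) = 5
Result: -5/(z - 6) + 5/(z - 8)


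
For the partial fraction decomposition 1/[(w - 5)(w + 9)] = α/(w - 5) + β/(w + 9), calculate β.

Cover-up at w = -9: β = 1/(-9 - 5) = -1/14


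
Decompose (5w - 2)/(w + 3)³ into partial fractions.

(5w - 2) = α(w + 3)² + β(w + 3) + γ. At w = -3: γ = 5·(-3) - 2 = -17. Coefficients: α = 0, β = 5
Result: 5/(w + 3)² - 17/(w + 3)³


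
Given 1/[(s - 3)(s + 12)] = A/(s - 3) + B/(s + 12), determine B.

Cover-up at s = -12: B = 1/(-12 - 3) = -1/15


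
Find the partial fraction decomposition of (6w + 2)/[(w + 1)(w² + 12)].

At w=-1: α = (6·(-1) + 2)/((-1)² + 12) = -4/13. β = -α = 4/13, γ = 6 - (-1)·α = 74/13
Result: (-4/13)/(w + 1) + ((4/13)w + 74/13)/(w² + 12)


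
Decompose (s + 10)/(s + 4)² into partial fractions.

(s + 10) = P(s + 4) + Q. At s = -4: Q = 1·(-4) + 10 = 6. Coeff of s: P = 1
Result: 1/(s + 4) + 6/(s + 4)²


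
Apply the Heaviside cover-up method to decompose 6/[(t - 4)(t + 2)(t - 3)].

Cover (t - 4), t=4: α = 6/[(4 + 2)(4 - 3)] = 1. Cover (t + 2), t=-2: β = 6/[(-2 - 4)(-2 - 3)] = 1/5. Cover (t - 3), t=3: γ = 6/[(3 - 4)(3 + 2)] = -6/5.
Result: 1/(t - 4) + (1/5)/(t + 2) - (6/5)/(t - 3)


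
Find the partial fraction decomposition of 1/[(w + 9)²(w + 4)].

Cover-up at w=-4: γ = 1/(-4 + 9)² = 1/25. Cover-up at w=-9: β = 1/(-9 + 4) = -1/5. Comparing w² coeff: α = -γ = -1/25
Result: (-1/25)/(w + 9) - (1/5)/(w + 9)² + (1/25)/(w + 4)


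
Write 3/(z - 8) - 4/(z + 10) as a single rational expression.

Common denominator (z - 8)(z + 10). Numerator: 3(z + 10) - 4(z - 8) = (3z + 30) - (4z - 32) = -z + 62
Result: (-z + 62)/[(z - 8)(z + 10)]


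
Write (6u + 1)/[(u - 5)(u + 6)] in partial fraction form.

At u=5: α = (6·5 + 1)/(5 + 6) = 31/11. At u=-6: β = (6·(-6) + 1)/(-6 - 5) = 35/11
Result: (31/11)/(u - 5) + (35/11)/(u + 6)


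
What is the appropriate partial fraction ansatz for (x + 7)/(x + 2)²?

Repeated linear factor: P/(x + 2) + Q/(x + 2)²


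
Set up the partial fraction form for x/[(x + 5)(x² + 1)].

Linear + irreducible quadratic: α/(x + 5) + (βx + γ)/(x² + 1)


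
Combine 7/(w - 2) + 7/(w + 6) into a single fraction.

Common denominator (w - 2)(w + 6). Numerator: 7(w + 6) + 7(w - 2) = (7w + 42) + (7w - 14) = 14w + 28
Result: (14w + 28)/[(w - 2)(w + 6)]


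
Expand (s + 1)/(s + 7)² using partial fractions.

(s + 1) = A(s + 7) + B. At s = -7: B = 1·(-7) + 1 = -6. Coeff of s: A = 1
Result: 1/(s + 7) - 6/(s + 7)²


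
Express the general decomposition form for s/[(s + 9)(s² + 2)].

Linear + irreducible quadratic: α/(s + 9) + (βs + γ)/(s² + 2)


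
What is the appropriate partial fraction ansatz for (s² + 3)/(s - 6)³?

Repeated linear factor (power 3): A/(s - 6) + B/(s - 6)² + C/(s - 6)³


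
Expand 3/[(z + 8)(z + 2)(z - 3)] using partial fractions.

Using cover-up method: P = 1/22, Q = -1/10, R = 3/55
Result: (1/22)/(z + 8) - (1/10)/(z + 2) + (3/55)/(z - 3)


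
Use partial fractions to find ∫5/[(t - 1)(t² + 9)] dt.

Cover-up at t=1: P = 5/(1²+9) = 1/2. Coeff matching: Q = -1/2, R = -1/2. Decomposition: (1/2)/(t - 1) - ((1/2)t + 1/2)/(t² + 9). Integrate: linear → ln, quadratic → (1/2)ln + arctan: (1/2) ln|(t - 1)| - (1/4) ln(t² + 9) - (1/6) arctan(t/3) + C


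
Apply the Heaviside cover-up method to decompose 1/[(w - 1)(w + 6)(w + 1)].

Cover (w - 1), w=1: α = 1/[(1 + 6)(1 + 1)] = 1/14. Cover (w + 6), w=-6: β = 1/[(-6 - 1)(-6 + 1)] = 1/35. Cover (w + 1), w=-1: γ = 1/[(-1 - 1)(-1 + 6)] = -1/10.
Result: (1/14)/(w - 1) + (1/35)/(w + 6) - (1/10)/(w + 1)


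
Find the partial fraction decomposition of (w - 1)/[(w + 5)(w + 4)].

At w=-5: P = (1·(-5) - 1)/(-5 + 4) = 6. At w=-4: Q = (1·(-4) - 1)/(-4 + 5) = -5
Result: 6/(w + 5) - 5/(w + 4)


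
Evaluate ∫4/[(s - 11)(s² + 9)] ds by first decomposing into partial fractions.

Cover-up at s=11: A = 4/(11²+9) = 2/65. Coeff matching: B = -2/65, C = -22/65. Decomposition: (2/65)/(s - 11) - ((2/65)s + 22/65)/(s² + 9). Integrate: linear → ln, quadratic → (1/2)ln + arctan: (2/65) ln|(s - 11)| - (1/65) ln(s² + 9) - (22/195) arctan(s/3) + C


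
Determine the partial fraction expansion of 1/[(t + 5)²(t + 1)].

Cover-up at t=-1: C = 1/(-1 + 5)² = 1/16. Cover-up at t=-5: B = 1/(-5 + 1) = -1/4. Comparing t² coeff: A = -C = -1/16
Result: (-1/16)/(t + 5) - (1/4)/(t + 5)² + (1/16)/(t + 1)


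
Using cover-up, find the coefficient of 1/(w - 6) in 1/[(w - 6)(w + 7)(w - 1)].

Cover (w - 6), set w=6: 1/[(6 + 7)(6 - 1)] = 1/65


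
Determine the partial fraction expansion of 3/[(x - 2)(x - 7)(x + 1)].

Using cover-up method: A = -1/5, B = 3/40, C = 1/8
Result: (-1/5)/(x - 2) + (3/40)/(x - 7) + (1/8)/(x + 1)


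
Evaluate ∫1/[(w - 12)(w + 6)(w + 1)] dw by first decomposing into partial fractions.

Cover-up: P = 1/234, Q = 1/90, R = -1/65. Decomposition: (1/234)/(w - 12) + (1/90)/(w + 6) - (1/65)/(w + 1). Integrate each term: (1/234) ln|(w - 12)| + (1/90) ln|(w + 6)| - (1/65) ln|(w + 1)| + C


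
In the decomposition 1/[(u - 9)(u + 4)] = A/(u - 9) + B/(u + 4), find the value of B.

Cover-up at u = -4: B = 1/(-4 - 9) = -1/13


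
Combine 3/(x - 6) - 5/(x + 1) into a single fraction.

Common denominator (x - 6)(x + 1). Numerator: 3(x + 1) - 5(x - 6) = (3x + 3) - (5x - 30) = -2x + 33
Result: (-2x + 33)/[(x - 6)(x + 1)]


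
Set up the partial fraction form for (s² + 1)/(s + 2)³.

Repeated linear factor (power 3): A/(s + 2) + B/(s + 2)² + C/(s + 2)³


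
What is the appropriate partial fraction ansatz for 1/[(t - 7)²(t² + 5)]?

Repeated linear + quadratic: P/(t - 7) + Q/(t - 7)² + (Rt + S)/(t² + 5)


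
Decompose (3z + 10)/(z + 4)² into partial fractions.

(3z + 10) = α(z + 4) + β. At z = -4: β = 3·(-4) + 10 = -2. Coeff of z: α = 3
Result: 3/(z + 4) - 2/(z + 4)²


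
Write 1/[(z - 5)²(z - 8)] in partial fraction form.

Cover-up at z=8: R = 1/(8 - 5)² = 1/9. Cover-up at z=5: Q = 1/(5 - 8) = -1/3. Comparing z² coeff: P = -R = -1/9
Result: (-1/9)/(z - 5) - (1/3)/(z - 5)² + (1/9)/(z - 8)


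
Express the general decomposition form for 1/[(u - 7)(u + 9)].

Distinct linear factors: α/(u - 7) + β/(u + 9)


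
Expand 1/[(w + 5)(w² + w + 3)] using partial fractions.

Cover-up at w = -5: A = 1/((-5)² + 1·(-5) + 3) = 1/23. Then B = -A = -1/23, C = -A·(1 - 5) = 4/23
Result: (1/23)/(w + 5) - ((1/23)w - 4/23)/(w² + w + 3)


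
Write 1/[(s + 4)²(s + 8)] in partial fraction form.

Cover-up at s=-8: C = 1/(-8 + 4)² = 1/16. Cover-up at s=-4: B = 1/(-4 + 8) = 1/4. Comparing s² coeff: A = -C = -1/16
Result: (-1/16)/(s + 4) + (1/4)/(s + 4)² + (1/16)/(s + 8)


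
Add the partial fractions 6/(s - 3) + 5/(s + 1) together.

Common denominator (s - 3)(s + 1). Numerator: 6(s + 1) + 5(s - 3) = (6s + 6) + (5s - 15) = 11s - 9
Result: (11s - 9)/[(s - 3)(s + 1)]


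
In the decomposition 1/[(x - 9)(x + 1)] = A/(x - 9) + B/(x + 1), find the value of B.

Cover-up at x = -1: B = 1/(-1 - 9) = -1/10


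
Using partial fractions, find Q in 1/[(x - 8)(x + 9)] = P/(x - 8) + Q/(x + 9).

Cover-up at x = -9: Q = 1/(-9 - 8) = -1/17


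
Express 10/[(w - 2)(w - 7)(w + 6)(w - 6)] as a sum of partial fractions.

Using Heaviside cover-up: (1/16)/(w - 2) + (2/13)/(w - 7) - (5/624)/(w + 6) - (5/24)/(w - 6)


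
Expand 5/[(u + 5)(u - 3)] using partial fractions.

5/(u + 5)(u - 3) = α/(u + 5) + β/(u - 3). α = 5/(-5 - 3) = -5/8, β = 5/(3 + 5) = 5/8
Result: (-5/8)/(u + 5) + (5/8)/(u - 3)


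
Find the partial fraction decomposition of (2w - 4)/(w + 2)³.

(2w - 4) = P(w + 2)² + Q(w + 2) + R. At w = -2: R = 2·(-2) - 4 = -8. Coefficients: P = 0, Q = 2
Result: 2/(w + 2)² - 8/(w + 2)³


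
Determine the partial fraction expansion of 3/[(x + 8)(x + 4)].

3/(x + 8)(x + 4) = A/(x + 8) + B/(x + 4). A = 3/(-8 + 4) = -3/4, B = 3/(-4 + 8) = 3/4
Result: (-3/4)/(x + 8) + (3/4)/(x + 4)


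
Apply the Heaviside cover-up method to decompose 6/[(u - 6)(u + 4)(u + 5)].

Cover (u - 6), u=6: α = 6/[(6 + 4)(6 + 5)] = 3/55. Cover (u + 4), u=-4: β = 6/[(-4 - 6)(-4 + 5)] = -3/5. Cover (u + 5), u=-5: γ = 6/[(-5 - 6)(-5 + 4)] = 6/11.
Result: (3/55)/(u - 6) - (3/5)/(u + 4) + (6/11)/(u + 5)


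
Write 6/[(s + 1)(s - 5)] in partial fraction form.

6/(s + 1)(s - 5) = A/(s + 1) + B/(s - 5). A = 6/(-1 - 5) = -1, B = 6/(5 + 1) = 1
Result: -1/(s + 1) + 1/(s - 5)


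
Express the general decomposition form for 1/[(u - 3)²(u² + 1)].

Repeated linear + quadratic: A/(u - 3) + B/(u - 3)² + (Cu + D)/(u² + 1)


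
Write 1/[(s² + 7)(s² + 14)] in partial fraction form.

Coefficient matching gives α = γ = 0, β = 1/(14-7) = 1/7, δ = -β = -1/7
Result: (1/7)/(s² + 7) - (1/7)/(s² + 14)


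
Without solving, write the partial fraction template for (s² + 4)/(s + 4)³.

Repeated linear factor (power 3): P/(s + 4) + Q/(s + 4)² + R/(s + 4)³


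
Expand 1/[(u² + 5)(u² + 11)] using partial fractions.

Coefficient matching gives α = γ = 0, β = 1/(11-5) = 1/6, δ = -β = -1/6
Result: (1/6)/(u² + 5) - (1/6)/(u² + 11)


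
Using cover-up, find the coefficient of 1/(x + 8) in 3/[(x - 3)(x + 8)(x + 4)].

Cover (x + 8), set x=-8: 3/[(-8 - 3)(-8 + 4)] = 3/44


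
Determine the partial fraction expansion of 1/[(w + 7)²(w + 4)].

Cover-up at w=-4: R = 1/(-4 + 7)² = 1/9. Cover-up at w=-7: Q = 1/(-7 + 4) = -1/3. Comparing w² coeff: P = -R = -1/9
Result: (-1/9)/(w + 7) - (1/3)/(w + 7)² + (1/9)/(w + 4)


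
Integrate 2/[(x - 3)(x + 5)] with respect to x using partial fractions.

Decompose: 2/[(x - 3)(x + 5)] = (1/4)/(x - 3) - (1/4)/(x + 5). Integrate each term: (1/4) ln|(x - 3)| - (1/4) ln|(x + 5)| + C


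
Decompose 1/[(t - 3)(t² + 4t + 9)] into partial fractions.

Cover-up at t = 3: A = 1/(3² + 4·3 + 9) = 1/30. Then B = -A = -1/30, C = -A·(4 + 3) = -7/30
Result: (1/30)/(t - 3) - ((1/30)t + 7/30)/(t² + 4t + 9)


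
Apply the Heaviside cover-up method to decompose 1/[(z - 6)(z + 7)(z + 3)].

Cover (z - 6), z=6: α = 1/[(6 + 7)(6 + 3)] = 1/117. Cover (z + 7), z=-7: β = 1/[(-7 - 6)(-7 + 3)] = 1/52. Cover (z + 3), z=-3: γ = 1/[(-3 - 6)(-3 + 7)] = -1/36.
Result: (1/117)/(z - 6) + (1/52)/(z + 7) - (1/36)/(z + 3)


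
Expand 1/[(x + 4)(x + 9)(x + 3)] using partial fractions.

Using cover-up method: A = -1/5, B = 1/30, C = 1/6
Result: (-1/5)/(x + 4) + (1/30)/(x + 9) + (1/6)/(x + 3)


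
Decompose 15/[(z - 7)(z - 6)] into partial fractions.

15/(z - 7)(z - 6) = P/(z - 7) + Q/(z - 6). P = 15/(7 - 6) = 15, Q = 15/(6 - 7) = -15
Result: 15/(z - 7) - 15/(z - 6)


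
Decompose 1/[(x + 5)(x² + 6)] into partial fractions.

Cover-up at x = -5: α = 1/((-5)² + 6) = 1/31. Then β = -α = -1/31, γ = -α·(0 - 5) = 5/31
Result: (1/31)/(x + 5) - ((1/31)x - 5/31)/(x² + 6)


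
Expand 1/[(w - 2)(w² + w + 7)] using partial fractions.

Cover-up at w = 2: A = 1/(2² + 1·2 + 7) = 1/13. Then B = -A = -1/13, C = -A·(1 + 2) = -3/13
Result: (1/13)/(w - 2) - ((1/13)w + 3/13)/(w² + w + 7)


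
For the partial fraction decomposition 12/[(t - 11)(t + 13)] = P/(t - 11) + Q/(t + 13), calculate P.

Cover-up at t = 11: P = 12/(11 + 13) = 12/24 = 1/2


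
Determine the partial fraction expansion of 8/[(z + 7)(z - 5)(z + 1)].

Using cover-up method: P = 1/9, Q = 1/9, R = -2/9
Result: (1/9)/(z + 7) + (1/9)/(z - 5) - (2/9)/(z + 1)


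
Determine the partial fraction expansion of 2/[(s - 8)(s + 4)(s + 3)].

Using cover-up method: P = 1/66, Q = 1/6, R = -2/11
Result: (1/66)/(s - 8) + (1/6)/(s + 4) - (2/11)/(s + 3)


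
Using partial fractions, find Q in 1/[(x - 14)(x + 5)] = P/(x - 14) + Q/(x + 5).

Cover-up at x = -5: Q = 1/(-5 - 14) = -1/19


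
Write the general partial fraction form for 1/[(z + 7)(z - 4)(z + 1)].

Three distinct linear factors: A/(z + 7) + B/(z - 4) + C/(z + 1)


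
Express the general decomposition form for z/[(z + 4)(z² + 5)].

Linear + irreducible quadratic: A/(z + 4) + (Bz + C)/(z² + 5)


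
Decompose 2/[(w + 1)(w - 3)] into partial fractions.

2/(w + 1)(w - 3) = A/(w + 1) + B/(w - 3). A = 2/(-1 - 3) = -1/2, B = 2/(3 + 1) = 1/2
Result: (-1/2)/(w + 1) + (1/2)/(w - 3)


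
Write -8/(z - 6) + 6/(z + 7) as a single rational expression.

Common denominator (z - 6)(z + 7). Numerator: -8(z + 7) + 6(z - 6) = (-8z - 56) + (6z - 36) = -2z - 92
Result: (-2z - 92)/[(z - 6)(z + 7)]


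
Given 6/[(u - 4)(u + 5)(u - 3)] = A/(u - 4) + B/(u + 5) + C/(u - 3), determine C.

Cover-up at u = 3: C = 6/[(3 - 4)(3 + 5)] = 6/[(-1)(8)] = -6/8 = -3/4


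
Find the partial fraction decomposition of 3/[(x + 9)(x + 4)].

3/(x + 9)(x + 4) = A/(x + 9) + B/(x + 4). A = 3/(-9 + 4) = -3/5, B = 3/(-4 + 9) = 3/5
Result: (-3/5)/(x + 9) + (3/5)/(x + 4)


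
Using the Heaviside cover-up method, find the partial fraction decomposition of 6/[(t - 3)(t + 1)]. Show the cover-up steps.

Cover (t - 3): set t=3, get α = 6/(3 + 1) = 3/2. Cover (t + 1): set t=-1, get β = 6/(-1 - 3) = -3/2.
Result: (3/2)/(t - 3) - (3/2)/(t + 1)


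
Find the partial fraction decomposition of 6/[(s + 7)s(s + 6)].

Using cover-up method: P = 6/7, Q = 1/7, R = -1
Result: (6/7)/(s + 7) + (1/7)/s - 1/(s + 6)


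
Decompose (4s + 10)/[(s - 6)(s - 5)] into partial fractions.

At s=6: A = (4·6 + 10)/(6 - 5) = 34. At s=5: B = (4·5 + 10)/(5 - 6) = -30
Result: 34/(s - 6) - 30/(s - 5)


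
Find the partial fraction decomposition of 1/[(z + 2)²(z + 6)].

Cover-up at z=-6: C = 1/(-6 + 2)² = 1/16. Cover-up at z=-2: B = 1/(-2 + 6) = 1/4. Comparing z² coeff: A = -C = -1/16
Result: (-1/16)/(z + 2) + (1/4)/(z + 2)² + (1/16)/(z + 6)


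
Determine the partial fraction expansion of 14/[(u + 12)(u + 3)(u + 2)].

Using cover-up method: P = 7/45, Q = -14/9, R = 7/5
Result: (7/45)/(u + 12) - (14/9)/(u + 3) + (7/5)/(u + 2)


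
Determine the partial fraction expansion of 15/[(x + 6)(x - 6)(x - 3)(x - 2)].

Using Heaviside cover-up: (-5/288)/(x + 6) + (5/48)/(x - 6) - (5/9)/(x - 3) + (15/32)/(x - 2)


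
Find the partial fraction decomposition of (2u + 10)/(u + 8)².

(2u + 10) = α(u + 8) + β. At u = -8: β = 2·(-8) + 10 = -6. Coeff of u: α = 2
Result: 2/(u + 8) - 6/(u + 8)²


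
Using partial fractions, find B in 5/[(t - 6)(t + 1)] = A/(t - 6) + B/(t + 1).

Cover-up at t = -1: B = 5/(-1 - 6) = -5/7


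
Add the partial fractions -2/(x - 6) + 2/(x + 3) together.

Common denominator (x - 6)(x + 3). Numerator: -2(x + 3) + 2(x - 6) = (-2x - 6) + (2x - 12) = -18
Result: (-18)/[(x - 6)(x + 3)]


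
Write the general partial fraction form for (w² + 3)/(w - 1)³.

Repeated linear factor (power 3): P/(w - 1) + Q/(w - 1)² + R/(w - 1)³


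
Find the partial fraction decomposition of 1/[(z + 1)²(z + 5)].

Cover-up at z=-5: C = 1/(-5 + 1)² = 1/16. Cover-up at z=-1: B = 1/(-1 + 5) = 1/4. Comparing z² coeff: A = -C = -1/16
Result: (-1/16)/(z + 1) + (1/4)/(z + 1)² + (1/16)/(z + 5)


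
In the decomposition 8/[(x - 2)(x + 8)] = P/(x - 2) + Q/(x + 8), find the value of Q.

Cover-up at x = -8: Q = 8/(-8 - 2) = -8/10 = -4/5


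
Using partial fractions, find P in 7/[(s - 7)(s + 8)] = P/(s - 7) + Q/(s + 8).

Cover-up at s = 7: P = 7/(7 + 8) = 7/15


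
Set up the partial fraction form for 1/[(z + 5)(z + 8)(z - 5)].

Three distinct linear factors: α/(z + 5) + β/(z + 8) + γ/(z - 5)


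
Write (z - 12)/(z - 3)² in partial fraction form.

(z - 12) = P(z - 3) + Q. At z = 3: Q = 1·3 - 12 = -9. Coeff of z: P = 1
Result: 1/(z - 3) - 9/(z - 3)²


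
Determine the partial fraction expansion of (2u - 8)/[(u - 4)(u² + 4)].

At u=4: α = (2·4 - 8)/(4² + 4) = 0. β = -α = 0, γ = 2 - 4·α = 2
Result: (2)/(u² + 4)


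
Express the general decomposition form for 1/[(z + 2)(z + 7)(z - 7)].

Three distinct linear factors: P/(z + 2) + Q/(z + 7) + R/(z - 7)


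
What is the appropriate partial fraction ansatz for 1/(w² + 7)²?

Repeated quadratic factor: (Aw + B)/(w² + 7) + (Cw + D)/(w² + 7)²


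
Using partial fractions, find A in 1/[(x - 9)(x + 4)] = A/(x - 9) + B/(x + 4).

Cover-up at x = 9: A = 1/(9 + 4) = 1/13


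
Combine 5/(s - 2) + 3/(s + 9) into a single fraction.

Common denominator (s - 2)(s + 9). Numerator: 5(s + 9) + 3(s - 2) = (5s + 45) + (3s - 6) = 8s + 39
Result: (8s + 39)/[(s - 2)(s + 9)]


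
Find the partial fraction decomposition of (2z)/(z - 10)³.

(2z) = A(z - 10)² + B(z - 10) + C. At z = 10: C = 2·10 + 0 = 20. Coefficients: A = 0, B = 2
Result: 2/(z - 10)² + 20/(z - 10)³


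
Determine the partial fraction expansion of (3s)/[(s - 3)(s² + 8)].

At s=3: P = (3·3 + 0)/(3² + 8) = 9/17. Q = -P = -9/17, R = 3 - 3·P = 24/17
Result: (9/17)/(s - 3) - ((9/17)s - 24/17)/(s² + 8)


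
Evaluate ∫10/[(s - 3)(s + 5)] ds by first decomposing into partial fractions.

Decompose: 10/[(s - 3)(s + 5)] = (5/4)/(s - 3) - (5/4)/(s + 5). Integrate each term: (5/4) ln|(s - 3)| - (5/4) ln|(s + 5)| + C


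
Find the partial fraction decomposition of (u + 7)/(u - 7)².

(u + 7) = A(u - 7) + B. At u = 7: B = 1·7 + 7 = 14. Coeff of u: A = 1
Result: 1/(u - 7) + 14/(u - 7)²


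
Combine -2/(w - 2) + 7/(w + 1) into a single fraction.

Common denominator (w - 2)(w + 1). Numerator: -2(w + 1) + 7(w - 2) = (-2w - 2) + (7w - 14) = 5w - 16
Result: (5w - 16)/[(w - 2)(w + 1)]


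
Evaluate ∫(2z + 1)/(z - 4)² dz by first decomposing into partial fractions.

Decompose: P = 2, Q = 2·4 + 1 = 9, so (2z + 1)/(z - 4)² = 2/(z - 4) + 9/(z - 4)². Integrate: ∫ P/(z - 4) dz = 2 ln|(z - 4)|; ∫ Q/(z - 4)² dz = -9/(z - 4). Sum: 2 ln|(z - 4)| - 9/(z - 4) + C


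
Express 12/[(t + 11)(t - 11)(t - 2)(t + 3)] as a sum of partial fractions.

Using Heaviside cover-up: (-3/572)/(t + 11) + (1/231)/(t - 11) - (4/195)/(t - 2) + (3/140)/(t + 3)


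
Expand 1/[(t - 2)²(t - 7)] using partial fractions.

Cover-up at t=7: C = 1/(7 - 2)² = 1/25. Cover-up at t=2: B = 1/(2 - 7) = -1/5. Comparing t² coeff: A = -C = -1/25
Result: (-1/25)/(t - 2) - (1/5)/(t - 2)² + (1/25)/(t - 7)


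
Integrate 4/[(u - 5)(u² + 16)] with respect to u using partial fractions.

Cover-up at u=5: A = 4/(5²+16) = 4/41. Coeff matching: B = -4/41, C = -20/41. Decomposition: (4/41)/(u - 5) - ((4/41)u + 20/41)/(u² + 16). Integrate: linear → ln, quadratic → (1/2)ln + arctan: (4/41) ln|(u - 5)| - (2/41) ln(u² + 16) - (5/41) arctan(u/4) + C


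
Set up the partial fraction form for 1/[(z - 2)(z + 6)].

Distinct linear factors: α/(z - 2) + β/(z + 6)


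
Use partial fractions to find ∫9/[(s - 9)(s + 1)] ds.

Decompose: 9/[(s - 9)(s + 1)] = (9/10)/(s - 9) - (9/10)/(s + 1). Integrate each term: (9/10) ln|(s - 9)| - (9/10) ln|(s + 1)| + C


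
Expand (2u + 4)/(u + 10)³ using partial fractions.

(2u + 4) = A(u + 10)² + B(u + 10) + C. At u = -10: C = 2·(-10) + 4 = -16. Coefficients: A = 0, B = 2
Result: 2/(u + 10)² - 16/(u + 10)³


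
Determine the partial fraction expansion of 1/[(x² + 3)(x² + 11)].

Coefficient matching gives α = γ = 0, β = 1/(11-3) = 1/8, δ = -β = -1/8
Result: (1/8)/(x² + 3) - (1/8)/(x² + 11)


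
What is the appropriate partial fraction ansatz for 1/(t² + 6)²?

Repeated quadratic factor: (At + B)/(t² + 6) + (Ct + D)/(t² + 6)²


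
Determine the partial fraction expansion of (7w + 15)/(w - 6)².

(7w + 15) = A(w - 6) + B. At w = 6: B = 7·6 + 15 = 57. Coeff of w: A = 7
Result: 7/(w - 6) + 57/(w - 6)²


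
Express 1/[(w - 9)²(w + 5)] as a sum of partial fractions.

Cover-up at w=-5: C = 1/(-5 - 9)² = 1/196. Cover-up at w=9: B = 1/(9 + 5) = 1/14. Comparing w² coeff: A = -C = -1/196
Result: (-1/196)/(w - 9) + (1/14)/(w - 9)² + (1/196)/(w + 5)


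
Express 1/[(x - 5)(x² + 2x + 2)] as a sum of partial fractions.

Cover-up at x = 5: P = 1/(5² + 2·5 + 2) = 1/37. Then Q = -P = -1/37, R = -P·(2 + 5) = -7/37
Result: (1/37)/(x - 5) - ((1/37)x + 7/37)/(x² + 2x + 2)


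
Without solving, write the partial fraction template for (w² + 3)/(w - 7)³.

Repeated linear factor (power 3): α/(w - 7) + β/(w - 7)² + γ/(w - 7)³


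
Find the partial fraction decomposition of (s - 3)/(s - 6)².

(s - 3) = A(s - 6) + B. At s = 6: B = 1·6 - 3 = 3. Coeff of s: A = 1
Result: 1/(s - 6) + 3/(s - 6)²


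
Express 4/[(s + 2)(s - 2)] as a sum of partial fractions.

4/(s + 2)(s - 2) = A/(s + 2) + B/(s - 2). A = 4/(-2 - 2) = -1, B = 4/(2 + 2) = 1
Result: -1/(s + 2) + 1/(s - 2)


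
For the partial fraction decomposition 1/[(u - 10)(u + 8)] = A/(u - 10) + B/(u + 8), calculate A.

Cover-up at u = 10: A = 1/(10 + 8) = 1/18


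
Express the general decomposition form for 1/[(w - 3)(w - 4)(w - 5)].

Three distinct linear factors: α/(w - 3) + β/(w - 4) + γ/(w - 5)


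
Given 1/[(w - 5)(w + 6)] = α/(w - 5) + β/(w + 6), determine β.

Cover-up at w = -6: β = 1/(-6 - 5) = -1/11


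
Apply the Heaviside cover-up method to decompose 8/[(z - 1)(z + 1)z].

Cover (z - 1), z=1: P = 8/[(1 + 1)(1 - 0)] = 4. Cover (z + 1), z=-1: Q = 8/[(-1 - 1)(-1 - 0)] = 4. Cover z, z=0: R = 8/[(0 - 1)(0 + 1)] = -8.
Result: 4/(z - 1) + 4/(z + 1) - 8/z


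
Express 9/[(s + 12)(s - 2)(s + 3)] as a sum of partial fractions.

Using cover-up method: P = 1/14, Q = 9/70, R = -1/5
Result: (1/14)/(s + 12) + (9/70)/(s - 2) - (1/5)/(s + 3)


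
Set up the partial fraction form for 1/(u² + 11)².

Repeated quadratic factor: (αu + β)/(u² + 11) + (γu + δ)/(u² + 11)²


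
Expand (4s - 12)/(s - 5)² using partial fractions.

(4s - 12) = A(s - 5) + B. At s = 5: B = 4·5 - 12 = 8. Coeff of s: A = 4
Result: 4/(s - 5) + 8/(s - 5)²


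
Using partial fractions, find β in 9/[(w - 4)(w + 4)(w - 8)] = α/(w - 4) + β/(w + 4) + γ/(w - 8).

Cover-up at w = -4: β = 9/[(-4 - 4)(-4 - 8)] = 9/[(-8)(-12)] = 9/96 = 3/32


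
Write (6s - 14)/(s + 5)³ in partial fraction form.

(6s - 14) = P(s + 5)² + Q(s + 5) + R. At s = -5: R = 6·(-5) - 14 = -44. Coefficients: P = 0, Q = 6
Result: 6/(s + 5)² - 44/(s + 5)³


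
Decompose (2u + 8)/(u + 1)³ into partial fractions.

(2u + 8) = α(u + 1)² + β(u + 1) + γ. At u = -1: γ = 2·(-1) + 8 = 6. Coefficients: α = 0, β = 2
Result: 2/(u + 1)² + 6/(u + 1)³


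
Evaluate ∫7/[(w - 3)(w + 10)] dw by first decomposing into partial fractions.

Decompose: 7/[(w - 3)(w + 10)] = (7/13)/(w - 3) - (7/13)/(w + 10). Integrate each term: (7/13) ln|(w - 3)| - (7/13) ln|(w + 10)| + C


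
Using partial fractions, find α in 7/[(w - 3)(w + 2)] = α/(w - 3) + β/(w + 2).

Cover-up at w = 3: α = 7/(3 + 2) = 7/5


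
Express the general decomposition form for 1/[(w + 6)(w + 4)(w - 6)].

Three distinct linear factors: A/(w + 6) + B/(w + 4) + C/(w - 6)


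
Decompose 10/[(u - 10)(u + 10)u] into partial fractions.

Using cover-up method: α = 1/20, β = 1/20, γ = -1/10
Result: (1/20)/(u - 10) + (1/20)/(u + 10) - (1/10)/u


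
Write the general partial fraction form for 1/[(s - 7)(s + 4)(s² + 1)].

Two linear + quadratic: A/(s - 7) + B/(s + 4) + (Cs + D)/(s² + 1)


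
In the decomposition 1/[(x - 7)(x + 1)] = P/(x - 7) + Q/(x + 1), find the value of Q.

Cover-up at x = -1: Q = 1/(-1 - 7) = -1/8


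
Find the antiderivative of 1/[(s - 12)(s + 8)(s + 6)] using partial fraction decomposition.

Cover-up: A = 1/360, B = 1/40, C = -1/36. Decomposition: (1/360)/(s - 12) + (1/40)/(s + 8) - (1/36)/(s + 6). Integrate each term: (1/360) ln|(s - 12)| + (1/40) ln|(s + 8)| - (1/36) ln|(s + 6)| + C


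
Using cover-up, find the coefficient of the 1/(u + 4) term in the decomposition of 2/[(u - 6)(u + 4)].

Cover (u + 4), set u=-4: 2/((u - 6) at u=-4) = 2/(-10) = -1/5


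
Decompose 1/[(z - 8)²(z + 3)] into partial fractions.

Cover-up at z=-3: C = 1/(-3 - 8)² = 1/121. Cover-up at z=8: B = 1/(8 + 3) = 1/11. Comparing z² coeff: A = -C = -1/121
Result: (-1/121)/(z - 8) + (1/11)/(z - 8)² + (1/121)/(z + 3)


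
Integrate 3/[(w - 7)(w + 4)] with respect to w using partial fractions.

Decompose: 3/[(w - 7)(w + 4)] = (3/11)/(w - 7) - (3/11)/(w + 4). Integrate each term: (3/11) ln|(w - 7)| - (3/11) ln|(w + 4)| + C


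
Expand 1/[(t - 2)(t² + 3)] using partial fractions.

Cover-up at t = 2: A = 1/(2² + 3) = 1/7. Then B = -A = -1/7, C = -A·(0 + 2) = -2/7
Result: (1/7)/(t - 2) - ((1/7)t + 2/7)/(t² + 3)


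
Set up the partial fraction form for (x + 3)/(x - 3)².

Repeated linear factor: α/(x - 3) + β/(x - 3)²


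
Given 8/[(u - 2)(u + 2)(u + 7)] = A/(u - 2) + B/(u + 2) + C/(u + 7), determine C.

Cover-up at u = -7: C = 8/[(-7 - 2)(-7 + 2)] = 8/[(-9)(-5)] = 8/45


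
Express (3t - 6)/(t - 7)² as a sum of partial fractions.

(3t - 6) = A(t - 7) + B. At t = 7: B = 3·7 - 6 = 15. Coeff of t: A = 3
Result: 3/(t - 7) + 15/(t - 7)²


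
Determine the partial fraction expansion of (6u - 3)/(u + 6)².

(6u - 3) = P(u + 6) + Q. At u = -6: Q = 6·(-6) - 3 = -39. Coeff of u: P = 6
Result: 6/(u + 6) - 39/(u + 6)²


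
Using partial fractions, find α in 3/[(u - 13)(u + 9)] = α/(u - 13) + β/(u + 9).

Cover-up at u = 13: α = 3/(13 + 9) = 3/22


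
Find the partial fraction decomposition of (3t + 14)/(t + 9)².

(3t + 14) = P(t + 9) + Q. At t = -9: Q = 3·(-9) + 14 = -13. Coeff of t: P = 3
Result: 3/(t + 9) - 13/(t + 9)²


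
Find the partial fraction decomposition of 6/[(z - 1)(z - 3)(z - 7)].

Using cover-up method: P = 1/2, Q = -3/4, R = 1/4
Result: (1/2)/(z - 1) - (3/4)/(z - 3) + (1/4)/(z - 7)


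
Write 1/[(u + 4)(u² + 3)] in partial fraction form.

Cover-up at u = -4: α = 1/((-4)² + 3) = 1/19. Then β = -α = -1/19, γ = -α·(0 - 4) = 4/19
Result: (1/19)/(u + 4) - ((1/19)u - 4/19)/(u² + 3)


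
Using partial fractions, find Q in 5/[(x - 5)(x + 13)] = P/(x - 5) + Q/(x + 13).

Cover-up at x = -13: Q = 5/(-13 - 5) = -5/18


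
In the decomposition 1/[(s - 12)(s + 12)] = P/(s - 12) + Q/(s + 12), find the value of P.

Cover-up at s = 12: P = 1/(12 + 12) = 1/24


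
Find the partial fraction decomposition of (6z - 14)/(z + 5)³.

(6z - 14) = A(z + 5)² + B(z + 5) + C. At z = -5: C = 6·(-5) - 14 = -44. Coefficients: A = 0, B = 6
Result: 6/(z + 5)² - 44/(z + 5)³


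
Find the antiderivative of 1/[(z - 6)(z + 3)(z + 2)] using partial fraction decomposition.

Cover-up: α = 1/72, β = 1/9, γ = -1/8. Decomposition: (1/72)/(z - 6) + (1/9)/(z + 3) - (1/8)/(z + 2). Integrate each term: (1/72) ln|(z - 6)| + (1/9) ln|(z + 3)| - (1/8) ln|(z + 2)| + C


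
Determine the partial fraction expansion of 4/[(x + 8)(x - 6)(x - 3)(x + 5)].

Using Heaviside cover-up: (-2/231)/(x + 8) + (2/231)/(x - 6) - (1/66)/(x - 3) + (1/66)/(x + 5)


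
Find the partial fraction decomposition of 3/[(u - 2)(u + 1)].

3/(u - 2)(u + 1) = A/(u - 2) + B/(u + 1). A = 3/(2 + 1) = 1, B = 3/(-1 - 2) = -1
Result: 1/(u - 2) - 1/(u + 1)


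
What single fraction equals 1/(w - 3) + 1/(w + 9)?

Common denominator (w - 3)(w + 9). Numerator: 1(w + 9) + 1(w - 3) = (w + 9) + (w - 3) = 2w + 6
Result: (2w + 6)/[(w - 3)(w + 9)]


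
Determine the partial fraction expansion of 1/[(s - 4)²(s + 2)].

Cover-up at s=-2: C = 1/(-2 - 4)² = 1/36. Cover-up at s=4: B = 1/(4 + 2) = 1/6. Comparing s² coeff: A = -C = -1/36
Result: (-1/36)/(s - 4) + (1/6)/(s - 4)² + (1/36)/(s + 2)


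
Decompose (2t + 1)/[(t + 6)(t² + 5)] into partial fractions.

At t=-6: α = (2·(-6) + 1)/((-6)² + 5) = -11/41. β = -α = 11/41, γ = 2 - (-6)·α = 16/41
Result: (-11/41)/(t + 6) + ((11/41)t + 16/41)/(t² + 5)


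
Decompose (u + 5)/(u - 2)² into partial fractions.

(u + 5) = A(u - 2) + B. At u = 2: B = 1·2 + 5 = 7. Coeff of u: A = 1
Result: 1/(u - 2) + 7/(u - 2)²


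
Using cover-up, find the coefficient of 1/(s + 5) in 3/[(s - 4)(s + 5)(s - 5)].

Cover (s + 5), set s=-5: 3/[(-5 - 4)(-5 - 5)] = 1/30


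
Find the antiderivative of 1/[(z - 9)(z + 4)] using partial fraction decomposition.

Decompose: 1/[(z - 9)(z + 4)] = (1/13)/(z - 9) - (1/13)/(z + 4). Integrate each term: (1/13) ln|(z - 9)| - (1/13) ln|(z + 4)| + C


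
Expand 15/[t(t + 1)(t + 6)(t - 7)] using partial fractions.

Using Heaviside cover-up: (-5/14)/t + (3/8)/(t + 1) - (1/26)/(t + 6) + (15/728)/(t - 7)


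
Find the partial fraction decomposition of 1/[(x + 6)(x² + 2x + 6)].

Cover-up at x = -6: α = 1/((-6)² + 2·(-6) + 6) = 1/30. Then β = -α = -1/30, γ = -α·(2 - 6) = 2/15
Result: (1/30)/(x + 6) - ((1/30)x - 2/15)/(x² + 2x + 6)


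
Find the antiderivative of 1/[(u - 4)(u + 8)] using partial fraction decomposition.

Decompose: 1/[(u - 4)(u + 8)] = (1/12)/(u - 4) - (1/12)/(u + 8). Integrate each term: (1/12) ln|(u - 4)| - (1/12) ln|(u + 8)| + C


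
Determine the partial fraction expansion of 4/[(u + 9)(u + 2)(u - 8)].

Using cover-up method: P = 4/119, Q = -2/35, R = 2/85
Result: (4/119)/(u + 9) - (2/35)/(u + 2) + (2/85)/(u - 8)


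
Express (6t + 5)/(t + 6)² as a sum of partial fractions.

(6t + 5) = P(t + 6) + Q. At t = -6: Q = 6·(-6) + 5 = -31. Coeff of t: P = 6
Result: 6/(t + 6) - 31/(t + 6)²


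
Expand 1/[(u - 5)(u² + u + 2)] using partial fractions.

Cover-up at u = 5: P = 1/(5² + 1·5 + 2) = 1/32. Then Q = -P = -1/32, R = -P·(1 + 5) = -3/16
Result: (1/32)/(u - 5) - ((1/32)u + 3/16)/(u² + u + 2)


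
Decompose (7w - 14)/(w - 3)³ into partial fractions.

(7w - 14) = α(w - 3)² + β(w - 3) + γ. At w = 3: γ = 7·3 - 14 = 7. Coefficients: α = 0, β = 7
Result: 7/(w - 3)² + 7/(w - 3)³


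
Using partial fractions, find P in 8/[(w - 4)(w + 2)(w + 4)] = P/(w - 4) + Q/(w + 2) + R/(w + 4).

Cover-up at w = 4: P = 8/[(4 + 2)(4 + 4)] = 8/[(6)(8)] = 8/48 = 1/6


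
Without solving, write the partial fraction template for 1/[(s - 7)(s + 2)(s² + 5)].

Two linear + quadratic: P/(s - 7) + Q/(s + 2) + (Rs + S)/(s² + 5)


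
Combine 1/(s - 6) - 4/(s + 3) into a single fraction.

Common denominator (s - 6)(s + 3). Numerator: 1(s + 3) - 4(s - 6) = (s + 3) - (4s - 24) = -3s + 27
Result: (-3s + 27)/[(s - 6)(s + 3)]


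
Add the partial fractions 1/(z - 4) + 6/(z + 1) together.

Common denominator (z - 4)(z + 1). Numerator: 1(z + 1) + 6(z - 4) = (z + 1) + (6z - 24) = 7z - 23
Result: (7z - 23)/[(z - 4)(z + 1)]


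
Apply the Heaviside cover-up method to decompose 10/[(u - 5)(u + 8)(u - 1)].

Cover (u - 5), u=5: P = 10/[(5 + 8)(5 - 1)] = 5/26. Cover (u + 8), u=-8: Q = 10/[(-8 - 5)(-8 - 1)] = 10/117. Cover (u - 1), u=1: R = 10/[(1 - 5)(1 + 8)] = -5/18.
Result: (5/26)/(u - 5) + (10/117)/(u + 8) - (5/18)/(u - 1)


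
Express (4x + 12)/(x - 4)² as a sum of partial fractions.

(4x + 12) = A(x - 4) + B. At x = 4: B = 4·4 + 12 = 28. Coeff of x: A = 4
Result: 4/(x - 4) + 28/(x - 4)²


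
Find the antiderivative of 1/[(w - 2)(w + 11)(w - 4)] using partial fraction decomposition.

Cover-up: α = -1/26, β = 1/195, γ = 1/30. Decomposition: (-1/26)/(w - 2) + (1/195)/(w + 11) + (1/30)/(w - 4). Integrate each term: (-1/26) ln|(w - 2)| + (1/195) ln|(w + 11)| + (1/30) ln|(w - 4)| + C


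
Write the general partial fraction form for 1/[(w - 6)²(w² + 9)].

Repeated linear + quadratic: α/(w - 6) + β/(w - 6)² + (γw + δ)/(w² + 9)


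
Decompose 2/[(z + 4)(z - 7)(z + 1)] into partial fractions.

Using cover-up method: P = 2/33, Q = 1/44, R = -1/12
Result: (2/33)/(z + 4) + (1/44)/(z - 7) - (1/12)/(z + 1)


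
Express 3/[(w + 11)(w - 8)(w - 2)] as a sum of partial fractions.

Using cover-up method: P = 3/247, Q = 1/38, R = -1/26
Result: (3/247)/(w + 11) + (1/38)/(w - 8) - (1/26)/(w - 2)


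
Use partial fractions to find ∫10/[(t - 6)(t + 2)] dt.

Decompose: 10/[(t - 6)(t + 2)] = (5/4)/(t - 6) - (5/4)/(t + 2). Integrate each term: (5/4) ln|(t - 6)| - (5/4) ln|(t + 2)| + C
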